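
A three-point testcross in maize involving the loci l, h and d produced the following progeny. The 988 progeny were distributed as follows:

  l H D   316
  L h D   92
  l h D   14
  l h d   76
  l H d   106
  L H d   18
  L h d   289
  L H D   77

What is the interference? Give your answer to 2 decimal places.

0.26

The two most frequent reciprocal classes, L h d and l H D, are the parental types, so the F1 was L h d / l H D.
The two rarest classes, L H d and l h D, are the double crossovers. Comparing them with the parentals, only the h allele has switched, so h is the middle locus and the order is d – h – l.
d–h: (198 + 32)/988 = 0.2328; h–l: (153 + 32)/988 = 0.1872.
Expected DCO frequency = 0.2328 × 0.1872 ≈ 0.04358; observed = 32/988 ≈ 0.03239.
Coefficient of coincidence = 0.03239/0.04358 ≈ 0.74; interference = 1 − 0.74 = 0.26.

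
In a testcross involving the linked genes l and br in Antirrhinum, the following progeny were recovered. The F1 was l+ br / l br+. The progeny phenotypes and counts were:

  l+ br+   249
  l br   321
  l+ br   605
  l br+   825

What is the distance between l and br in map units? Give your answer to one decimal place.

The recombinant classes are l+ br+ and l br: 249 + 321 = 570.
Recombination frequency = 570/2000 = 0.2850 ≈ 28.5%, i.e. 28.5 map units.

28.5 map units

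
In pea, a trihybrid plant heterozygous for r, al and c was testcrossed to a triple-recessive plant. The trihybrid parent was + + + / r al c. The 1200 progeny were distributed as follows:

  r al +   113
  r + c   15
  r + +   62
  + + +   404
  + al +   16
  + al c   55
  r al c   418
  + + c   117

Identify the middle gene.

The two rarest classes, + al + and r + c, are the double crossovers. Comparing them with the parentals, only the al allele has switched, so al is the middle locus and the order is r – al – c.

al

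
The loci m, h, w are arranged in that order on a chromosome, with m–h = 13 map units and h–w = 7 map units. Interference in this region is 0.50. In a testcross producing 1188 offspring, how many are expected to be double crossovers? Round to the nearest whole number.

5

Map distances give recombination frequencies of 0.130 and 0.070 for the two intervals.
With interference 0.50 (so coincidence = 0.50), expected double-crossover frequency = 0.130 × 0.070 × 0.50 = 0.00455.
Expected number = 0.00455 × 1188 = 5.41 ≈ 5.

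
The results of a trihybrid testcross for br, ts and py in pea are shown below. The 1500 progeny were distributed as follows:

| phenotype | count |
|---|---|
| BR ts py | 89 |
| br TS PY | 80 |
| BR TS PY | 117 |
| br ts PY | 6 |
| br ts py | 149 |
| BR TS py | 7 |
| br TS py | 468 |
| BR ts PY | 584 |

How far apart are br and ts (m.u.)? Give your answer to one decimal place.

The two most frequent reciprocal classes, br TS py and BR ts PY, are the parental types, so the F1 was br TS py / BR ts PY.
The two rarest classes, BR TS py and br ts PY, are the double crossovers. Comparing them with the parentals, only the br allele has switched, so br is the middle locus and the order is py – br – ts.
Crossovers in the br–ts interval produce the single-crossover classes br ts py and BR TS PY (149 + 117 = 266) plus the double crossovers (13).
RF(br–ts) = (266 + 13) / 1500 = 279/1500 = 0.1860 → 18.6 m.u.

18.6 m.u.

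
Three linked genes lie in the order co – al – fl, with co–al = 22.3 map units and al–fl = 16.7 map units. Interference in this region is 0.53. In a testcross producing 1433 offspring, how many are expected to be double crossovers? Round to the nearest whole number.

25

Map distances give recombination frequencies of 0.223 and 0.167 for the two intervals.
With interference 0.53 (so coincidence = 0.47), expected double-crossover frequency = 0.223 × 0.167 × 0.47 = 0.01750.
Expected number = 0.01750 × 1433 = 25.08 ≈ 25.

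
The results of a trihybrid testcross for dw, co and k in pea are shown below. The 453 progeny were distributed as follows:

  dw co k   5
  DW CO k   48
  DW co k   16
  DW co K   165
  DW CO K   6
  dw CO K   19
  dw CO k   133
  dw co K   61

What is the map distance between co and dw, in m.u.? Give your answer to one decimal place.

The two most frequent reciprocal classes, dw CO k and DW co K, are the parental types, so the F1 was dw CO k / DW co K.
The two rarest classes, dw co k and DW CO K, are the double crossovers. Comparing them with the parentals, only the co allele has switched, so co is the middle locus and the order is dw – co – k.
Crossovers in the dw–co interval produce the single-crossover classes DW CO k and dw co K (48 + 61 = 109) plus the double crossovers (11).
RF(dw–co) = (109 + 11) / 453 = 120/453 = 0.2649 → 26.5 m.u.

26.5 m.u.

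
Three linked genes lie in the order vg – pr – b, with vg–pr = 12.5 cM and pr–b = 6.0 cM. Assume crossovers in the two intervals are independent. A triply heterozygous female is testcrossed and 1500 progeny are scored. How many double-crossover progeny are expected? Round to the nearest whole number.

Map distances give recombination frequencies of 0.125 and 0.060 for the two intervals.
With no interference, expected double-crossover frequency = 0.125 × 0.060 = 0.00750.
Expected number = 0.00750 × 1500 = 11.25 ≈ 11.

11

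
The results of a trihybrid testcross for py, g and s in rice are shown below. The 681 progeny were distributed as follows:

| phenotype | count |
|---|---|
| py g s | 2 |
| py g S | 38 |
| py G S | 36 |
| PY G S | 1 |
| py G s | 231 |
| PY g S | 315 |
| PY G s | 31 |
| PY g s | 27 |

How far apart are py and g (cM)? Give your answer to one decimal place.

The two most frequent reciprocal classes, py G s and PY g S, are the parental types, so the F1 was py G s / PY g S.
The two rarest classes, py g s and PY G S, are the double crossovers. Comparing them with the parentals, only the g allele has switched, so g is the middle locus and the order is py – g – s.
Crossovers in the py–g interval produce the single-crossover classes PY G s and py g S (31 + 38 = 69) plus the double crossovers (3).
RF(py–g) = (69 + 3) / 681 = 72/681 = 0.1057 → 10.6 cM.

10.6 cM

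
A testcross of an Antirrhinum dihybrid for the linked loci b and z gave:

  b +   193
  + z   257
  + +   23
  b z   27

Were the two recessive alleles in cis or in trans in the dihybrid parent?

trans

The two most frequent classes are + z (257) and b + (193); these are the parental (non-recombinant) types.
So the F1 carried + z on one chromosome and b + on the other — the recessive alleles are on opposite chromosomes (trans / repulsion).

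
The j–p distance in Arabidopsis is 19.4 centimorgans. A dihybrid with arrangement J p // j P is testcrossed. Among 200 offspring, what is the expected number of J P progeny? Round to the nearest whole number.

19

A map distance of 19.4 centimorgans corresponds to a recombination frequency of 0.194.
The F1 is J p / j P, so J P is a recombinant gamete class with expected frequency r/2 = 0.194/2 = 0.0970.
Expected number = 0.0970 × 200 = 19.40 ≈ 19.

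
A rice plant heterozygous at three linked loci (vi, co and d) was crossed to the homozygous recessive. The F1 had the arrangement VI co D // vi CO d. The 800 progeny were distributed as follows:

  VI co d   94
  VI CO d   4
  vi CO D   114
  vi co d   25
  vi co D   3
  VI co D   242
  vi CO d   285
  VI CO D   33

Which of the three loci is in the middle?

vi

The two rarest classes, vi co D and VI CO d, are the double crossovers. Comparing them with the parentals, only the vi allele has switched, so vi is the middle locus and the order is d – vi – co.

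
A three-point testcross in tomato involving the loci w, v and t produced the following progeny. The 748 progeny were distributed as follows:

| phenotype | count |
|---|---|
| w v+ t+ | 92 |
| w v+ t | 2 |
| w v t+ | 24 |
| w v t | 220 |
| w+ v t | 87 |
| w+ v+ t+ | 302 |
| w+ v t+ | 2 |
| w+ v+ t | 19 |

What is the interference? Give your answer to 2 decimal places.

0.65

The two most frequent reciprocal classes, w+ v+ t+ and w v t, are the parental types, so the F1 was w+ v+ t+ / w v t.
The two rarest classes, w+ v t+ and w v+ t, are the double crossovers. Comparing them with the parentals, only the v allele has switched, so v is the middle locus and the order is t – v – w.
t–v: (43 + 4)/748 = 0.0628; v–w: (179 + 4)/748 = 0.2447.
Expected DCO frequency = 0.0628 × 0.2447 ≈ 0.01537; observed = 4/748 ≈ 0.00535.
Coefficient of coincidence = 0.00535/0.01537 ≈ 0.35; interference = 1 − 0.35 = 0.65.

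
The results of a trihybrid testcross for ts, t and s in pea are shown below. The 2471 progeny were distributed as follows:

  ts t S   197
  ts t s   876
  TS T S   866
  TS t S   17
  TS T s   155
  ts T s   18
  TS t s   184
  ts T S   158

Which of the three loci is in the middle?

t

The two most frequent reciprocal classes, TS T S and ts t s, are the parental types, so the F1 was TS T S / ts t s.
The two rarest classes, TS t S and ts T s, are the double crossovers. Comparing them with the parentals, only the t allele has switched, so t is the middle locus and the order is s – t – ts.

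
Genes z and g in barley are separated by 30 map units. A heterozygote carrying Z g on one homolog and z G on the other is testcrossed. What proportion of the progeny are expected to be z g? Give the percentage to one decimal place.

A map distance of 30 map units corresponds to a recombination frequency of 0.300.
The F1 is Z g / z G, so z g is a recombinant gamete class with expected frequency r/2 = 0.300/2 = 0.1500.
That is 0.1500 = 15.0% of the progeny.

15.0%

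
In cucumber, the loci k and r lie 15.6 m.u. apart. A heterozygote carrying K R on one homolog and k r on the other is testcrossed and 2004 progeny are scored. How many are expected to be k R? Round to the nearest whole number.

156

A map distance of 15.6 m.u. corresponds to a recombination frequency of 0.156.
The F1 is K R / k r, so k R is a recombinant gamete class with expected frequency r/2 = 0.156/2 = 0.0780.
Expected number = 0.0780 × 2004 = 156.31 ≈ 156.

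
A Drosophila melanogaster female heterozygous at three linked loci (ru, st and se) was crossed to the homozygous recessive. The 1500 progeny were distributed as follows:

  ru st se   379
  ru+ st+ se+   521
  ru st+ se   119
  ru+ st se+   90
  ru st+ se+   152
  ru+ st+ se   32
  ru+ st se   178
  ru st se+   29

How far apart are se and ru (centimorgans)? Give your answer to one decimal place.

The two most frequent reciprocal classes, ru+ st+ se+ and ru st se, are the parental types, so the F1 was ru+ st+ se+ / ru st se.
The two rarest classes, ru+ st+ se and ru st se+, are the double crossovers. Comparing them with the parentals, only the se allele has switched, so se is the middle locus and the order is ru – se – st.
Crossovers in the ru–se interval produce the single-crossover classes ru st+ se+ and ru+ st se (152 + 178 = 330) plus the double crossovers (61).
RF(ru–se) = (330 + 61) / 1500 = 391/1500 = 0.2607 → 26.1 centimorgans.

26.1 centimorgans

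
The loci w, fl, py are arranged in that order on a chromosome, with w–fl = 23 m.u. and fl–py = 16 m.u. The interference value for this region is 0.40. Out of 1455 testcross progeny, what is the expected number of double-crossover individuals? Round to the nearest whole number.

32

Map distances give recombination frequencies of 0.230 and 0.160 for the two intervals.
With interference 0.40 (so coincidence = 0.60), expected double-crossover frequency = 0.230 × 0.160 × 0.60 = 0.02208.
Expected number = 0.02208 × 1455 = 32.13 ≈ 32.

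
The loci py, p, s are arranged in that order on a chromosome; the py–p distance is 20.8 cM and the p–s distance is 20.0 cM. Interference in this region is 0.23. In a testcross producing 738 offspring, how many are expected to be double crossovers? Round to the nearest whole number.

Map distances give recombination frequencies of 0.208 and 0.200 for the two intervals.
With interference 0.23 (so coincidence = 0.77), expected double-crossover frequency = 0.208 × 0.200 × 0.77 = 0.03203.
Expected number = 0.03203 × 738 = 23.64 ≈ 24.

24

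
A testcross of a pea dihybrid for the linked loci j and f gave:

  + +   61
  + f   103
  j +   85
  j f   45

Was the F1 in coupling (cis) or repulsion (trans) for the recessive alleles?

trans

The two most frequent classes are + f (103) and j + (85); these are the parental (non-recombinant) types.
So the F1 carried + f on one chromosome and j + on the other — the recessive alleles are on opposite chromosomes (trans / repulsion).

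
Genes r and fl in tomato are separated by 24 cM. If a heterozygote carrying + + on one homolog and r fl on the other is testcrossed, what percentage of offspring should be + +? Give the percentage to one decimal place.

38.0%

A map distance of 24 cM corresponds to a recombination frequency of 0.240.
The F1 is + + / r fl, so + + is a parental gamete class with expected frequency (1 − r)/2 = 0.760/2 = 0.3800.
That is 0.3800 = 38.0% of the progeny.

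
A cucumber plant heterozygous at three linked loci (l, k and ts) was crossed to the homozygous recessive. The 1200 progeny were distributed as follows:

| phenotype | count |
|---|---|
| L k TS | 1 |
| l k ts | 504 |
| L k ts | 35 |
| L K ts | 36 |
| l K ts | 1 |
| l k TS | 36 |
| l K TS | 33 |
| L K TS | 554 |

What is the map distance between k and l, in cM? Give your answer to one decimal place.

The two most frequent reciprocal classes, L K TS and l k ts, are the parental types, so the F1 was L K TS / l k ts.
The two rarest classes, L k TS and l K ts, are the double crossovers. Comparing them with the parentals, only the k allele has switched, so k is the middle locus and the order is ts – k – l.
Crossovers in the k–l interval produce the single-crossover classes l K TS and L k ts (33 + 35 = 68) plus the double crossovers (2).
RF(k–l) = (68 + 2) / 1200 = 70/1200 = 0.0583 → 5.8 cM.

5.8 cM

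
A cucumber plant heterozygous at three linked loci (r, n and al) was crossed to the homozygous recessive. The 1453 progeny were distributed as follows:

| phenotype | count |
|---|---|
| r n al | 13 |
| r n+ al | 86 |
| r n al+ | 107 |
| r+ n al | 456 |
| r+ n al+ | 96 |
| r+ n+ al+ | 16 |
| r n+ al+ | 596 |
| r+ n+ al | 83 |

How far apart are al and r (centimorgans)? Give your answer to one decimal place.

The two most frequent reciprocal classes, r n+ al+ and r+ n al, are the parental types, so the F1 was r n+ al+ / r+ n al.
The two rarest classes, r+ n+ al+ and r n al, are the double crossovers. Comparing them with the parentals, only the r allele has switched, so r is the middle locus and the order is n – r – al.
Crossovers in the r–al interval produce the single-crossover classes r n+ al and r+ n al+ (86 + 96 = 182) plus the double crossovers (29).
RF(r–al) = (182 + 29) / 1453 = 211/1453 = 0.1452 → 14.5 centimorgans.

14.5 centimorgans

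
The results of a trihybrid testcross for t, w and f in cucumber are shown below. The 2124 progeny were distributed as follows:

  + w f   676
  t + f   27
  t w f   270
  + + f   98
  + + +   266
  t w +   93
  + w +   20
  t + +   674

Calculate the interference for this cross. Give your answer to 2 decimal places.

The two most frequent reciprocal classes, t + + and + w f, are the parental types, so the F1 was t + + / + w f.
The two rarest classes, t + f and + w +, are the double crossovers. Comparing them with the parentals, only the f allele has switched, so f is the middle locus and the order is w – f – t.
w–f: (191 + 47)/2124 = 0.1121; f–t: (536 + 47)/2124 = 0.2745.
Expected DCO frequency = 0.1121 × 0.2745 ≈ 0.03077; observed = 47/2124 ≈ 0.02213.
Coefficient of coincidence = 0.02213/0.03077 ≈ 0.72; interference = 1 − 0.72 = 0.28.

0.28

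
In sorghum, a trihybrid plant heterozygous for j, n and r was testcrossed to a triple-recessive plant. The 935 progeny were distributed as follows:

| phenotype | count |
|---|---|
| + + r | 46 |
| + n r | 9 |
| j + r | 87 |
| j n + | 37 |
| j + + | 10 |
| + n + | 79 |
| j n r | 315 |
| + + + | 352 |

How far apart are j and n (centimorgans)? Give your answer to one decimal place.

The two most frequent reciprocal classes, + + + and j n r, are the parental types, so the F1 was + + + / j n r.
The two rarest classes, j + + and + n r, are the double crossovers. Comparing them with the parentals, only the j allele has switched, so j is the middle locus and the order is n – j – r.
Crossovers in the n–j interval produce the single-crossover classes + n + and j + r (79 + 87 = 166) plus the double crossovers (19).
RF(n–j) = (166 + 19) / 935 = 185/935 = 0.1979 → 19.8 centimorgans.

19.8 centimorgans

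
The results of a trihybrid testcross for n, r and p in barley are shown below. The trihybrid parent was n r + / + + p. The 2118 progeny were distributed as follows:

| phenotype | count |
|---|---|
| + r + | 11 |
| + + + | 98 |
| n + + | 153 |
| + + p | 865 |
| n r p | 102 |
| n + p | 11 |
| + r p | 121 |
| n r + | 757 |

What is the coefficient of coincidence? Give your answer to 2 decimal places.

0.71

The two rarest classes, + r + and n + p, are the double crossovers. Comparing them with the parentals, only the n allele has switched, so n is the middle locus and the order is p – n – r.
p–n: (200 + 22)/2118 = 0.1048; n–r: (274 + 22)/2118 = 0.1398.
Expected DCO frequency = 0.1048 × 0.1398 ≈ 0.01465; observed = 22/2118 ≈ 0.01039.
Coefficient of coincidence = 0.01039/0.01465 ≈ 0.71.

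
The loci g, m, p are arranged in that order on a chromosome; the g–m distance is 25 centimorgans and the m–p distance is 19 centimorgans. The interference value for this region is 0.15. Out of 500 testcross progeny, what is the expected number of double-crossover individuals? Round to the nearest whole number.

20

Map distances give recombination frequencies of 0.250 and 0.190 for the two intervals.
With interference 0.15 (so coincidence = 0.85), expected double-crossover frequency = 0.250 × 0.190 × 0.85 = 0.04038.
Expected number = 0.04038 × 500 = 20.19 ≈ 20.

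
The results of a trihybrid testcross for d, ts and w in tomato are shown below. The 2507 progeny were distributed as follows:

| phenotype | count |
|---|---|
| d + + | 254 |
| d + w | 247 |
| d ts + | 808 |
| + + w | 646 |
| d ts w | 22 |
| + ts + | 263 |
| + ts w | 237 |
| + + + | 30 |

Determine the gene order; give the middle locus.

w

The two most frequent reciprocal classes, d ts + and + + w, are the parental types, so the F1 was d ts + / + + w.
The two rarest classes, d ts w and + + +, are the double crossovers. Comparing them with the parentals, only the w allele has switched, so w is the middle locus and the order is d – w – ts.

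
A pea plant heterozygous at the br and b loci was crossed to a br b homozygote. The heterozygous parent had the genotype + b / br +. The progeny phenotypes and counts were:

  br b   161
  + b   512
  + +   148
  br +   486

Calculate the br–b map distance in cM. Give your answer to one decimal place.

23.6 cM

The recombinant classes are + + and br b: 148 + 161 = 309.
Recombination frequency = 309/1307 = 0.2364 ≈ 23.6%, i.e. 23.6 cM.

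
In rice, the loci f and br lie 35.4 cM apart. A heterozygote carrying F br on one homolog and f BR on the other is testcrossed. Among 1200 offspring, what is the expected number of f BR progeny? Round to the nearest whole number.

A map distance of 35.4 cM corresponds to a recombination frequency of 0.354.
The F1 is F br / f BR, so f BR is a parental gamete class with expected frequency (1 − r)/2 = 0.646/2 = 0.3230.
Expected number = 0.3230 × 1200 = 387.60 ≈ 388.

388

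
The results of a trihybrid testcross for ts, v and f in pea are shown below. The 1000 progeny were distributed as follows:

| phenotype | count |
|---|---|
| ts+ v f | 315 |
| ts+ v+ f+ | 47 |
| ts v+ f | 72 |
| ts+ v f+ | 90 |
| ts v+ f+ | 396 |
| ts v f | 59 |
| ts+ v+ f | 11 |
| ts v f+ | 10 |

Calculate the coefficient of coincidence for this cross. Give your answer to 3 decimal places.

The two most frequent reciprocal classes, ts+ v f and ts v+ f+, are the parental types, so the F1 was ts+ v f / ts v+ f+.
The two rarest classes, ts+ v+ f and ts v f+, are the double crossovers. Comparing them with the parentals, only the v allele has switched, so v is the middle locus and the order is f – v – ts.
f–v: (162 + 21)/1000 = 0.1830; v–ts: (106 + 21)/1000 = 0.1270.
Expected DCO frequency = 0.1830 × 0.1270 ≈ 0.02324; observed = 21/1000 ≈ 0.02100.
Coefficient of coincidence = 0.02100/0.02324 ≈ 0.904.

0.904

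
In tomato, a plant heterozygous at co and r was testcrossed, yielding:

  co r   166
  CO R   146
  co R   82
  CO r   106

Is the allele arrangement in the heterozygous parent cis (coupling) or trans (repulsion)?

cis

The two most frequent classes are CO R (146) and co r (166); these are the parental (non-recombinant) types.
So the F1 carried CO R on one chromosome and co r on the other — the recessive alleles are on the same chromosome (cis / coupling).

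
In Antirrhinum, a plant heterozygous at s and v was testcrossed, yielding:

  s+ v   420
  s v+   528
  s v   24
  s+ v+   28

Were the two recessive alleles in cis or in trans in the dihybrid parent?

trans

The two most frequent classes are s+ v (420) and s v+ (528); these are the parental (non-recombinant) types.
So the F1 carried s+ v on one chromosome and s v+ on the other — the recessive alleles are on opposite chromosomes (trans / repulsion).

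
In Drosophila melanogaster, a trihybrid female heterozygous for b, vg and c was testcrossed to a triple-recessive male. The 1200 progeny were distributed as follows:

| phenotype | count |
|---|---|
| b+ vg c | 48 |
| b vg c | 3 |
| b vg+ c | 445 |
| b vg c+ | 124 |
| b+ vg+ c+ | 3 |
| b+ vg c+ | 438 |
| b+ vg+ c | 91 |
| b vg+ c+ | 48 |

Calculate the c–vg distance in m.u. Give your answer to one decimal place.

8.5 m.u.

The two most frequent reciprocal classes, b+ vg c+ and b vg+ c, are the parental types, so the F1 was b+ vg c+ / b vg+ c.
The two rarest classes, b+ vg+ c+ and b vg c, are the double crossovers. Comparing them with the parentals, only the vg allele has switched, so vg is the middle locus and the order is b – vg – c.
Crossovers in the vg–c interval produce the single-crossover classes b+ vg c and b vg+ c+ (48 + 48 = 96) plus the double crossovers (6).
RF(vg–c) = (96 + 6) / 1200 = 102/1200 = 0.0850 → 8.5 m.u.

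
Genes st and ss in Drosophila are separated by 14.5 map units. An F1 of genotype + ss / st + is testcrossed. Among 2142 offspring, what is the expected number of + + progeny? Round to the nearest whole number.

A map distance of 14.5 map units corresponds to a recombination frequency of 0.145.
The F1 is + ss / st +, so + + is a recombinant gamete class with expected frequency r/2 = 0.145/2 = 0.0725.
Expected number = 0.0725 × 2142 = 155.29 ≈ 155.

155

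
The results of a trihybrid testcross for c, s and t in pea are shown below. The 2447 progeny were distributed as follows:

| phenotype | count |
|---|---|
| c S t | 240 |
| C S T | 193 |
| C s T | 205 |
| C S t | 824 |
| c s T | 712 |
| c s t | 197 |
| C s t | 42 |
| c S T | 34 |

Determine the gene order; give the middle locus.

The two most frequent reciprocal classes, c s T and C S t, are the parental types, so the F1 was c s T / C S t.
The two rarest classes, c S T and C s t, are the double crossovers. Comparing them with the parentals, only the s allele has switched, so s is the middle locus and the order is t – s – c.

s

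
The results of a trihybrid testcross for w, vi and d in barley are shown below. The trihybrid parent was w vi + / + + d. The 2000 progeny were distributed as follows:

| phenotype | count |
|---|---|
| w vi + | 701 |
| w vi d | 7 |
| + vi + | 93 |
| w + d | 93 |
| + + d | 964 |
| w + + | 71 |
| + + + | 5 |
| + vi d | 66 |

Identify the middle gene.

d

The two rarest classes, w vi d and + + +, are the double crossovers. Comparing them with the parentals, only the d allele has switched, so d is the middle locus and the order is w – d – vi.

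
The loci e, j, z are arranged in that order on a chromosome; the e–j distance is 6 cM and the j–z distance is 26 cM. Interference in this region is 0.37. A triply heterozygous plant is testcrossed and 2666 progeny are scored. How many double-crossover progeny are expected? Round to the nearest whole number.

26

Map distances give recombination frequencies of 0.060 and 0.260 for the two intervals.
With interference 0.37 (so coincidence = 0.63), expected double-crossover frequency = 0.060 × 0.260 × 0.63 = 0.00983.
Expected number = 0.00983 × 2666 = 26.20 ≈ 26.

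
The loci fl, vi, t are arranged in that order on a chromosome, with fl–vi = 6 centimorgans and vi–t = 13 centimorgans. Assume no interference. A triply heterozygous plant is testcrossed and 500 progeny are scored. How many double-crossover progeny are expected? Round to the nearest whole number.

4

Map distances give recombination frequencies of 0.060 and 0.130 for the two intervals.
With no interference, expected double-crossover frequency = 0.060 × 0.130 = 0.00780.
Expected number = 0.00780 × 500 = 3.90 ≈ 4.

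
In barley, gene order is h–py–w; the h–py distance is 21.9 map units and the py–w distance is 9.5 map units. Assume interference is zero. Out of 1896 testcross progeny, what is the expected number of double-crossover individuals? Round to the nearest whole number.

Map distances give recombination frequencies of 0.219 and 0.095 for the two intervals.
With no interference, expected double-crossover frequency = 0.219 × 0.095 = 0.02080.
Expected number = 0.02080 × 1896 = 39.45 ≈ 39.

39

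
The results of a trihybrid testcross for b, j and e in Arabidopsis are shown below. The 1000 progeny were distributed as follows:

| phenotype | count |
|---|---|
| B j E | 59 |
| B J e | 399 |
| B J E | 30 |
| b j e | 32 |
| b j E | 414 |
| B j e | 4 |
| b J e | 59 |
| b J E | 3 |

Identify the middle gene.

The two most frequent reciprocal classes, b j E and B J e, are the parental types, so the F1 was b j E / B J e.
The two rarest classes, b J E and B j e, are the double crossovers. Comparing them with the parentals, only the j allele has switched, so j is the middle locus and the order is e – j – b.

j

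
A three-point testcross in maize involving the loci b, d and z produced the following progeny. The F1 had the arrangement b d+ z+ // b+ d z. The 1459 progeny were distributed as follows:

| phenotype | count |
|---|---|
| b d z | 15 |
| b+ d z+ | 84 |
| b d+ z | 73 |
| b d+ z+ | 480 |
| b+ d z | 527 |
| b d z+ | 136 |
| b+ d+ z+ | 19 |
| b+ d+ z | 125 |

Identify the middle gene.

b

The two rarest classes, b+ d+ z+ and b d z, are the double crossovers. Comparing them with the parentals, only the b allele has switched, so b is the middle locus and the order is z – b – d.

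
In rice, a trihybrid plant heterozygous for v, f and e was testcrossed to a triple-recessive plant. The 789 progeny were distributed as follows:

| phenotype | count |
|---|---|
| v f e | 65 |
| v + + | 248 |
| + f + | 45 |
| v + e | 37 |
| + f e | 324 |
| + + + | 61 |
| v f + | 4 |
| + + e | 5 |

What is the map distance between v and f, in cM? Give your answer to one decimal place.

The two most frequent reciprocal classes, v + + and + f e, are the parental types, so the F1 was v + + / + f e.
The two rarest classes, v f + and + + e, are the double crossovers. Comparing them with the parentals, only the f allele has switched, so f is the middle locus and the order is v – f – e.
Crossovers in the v–f interval produce the single-crossover classes + + + and v f e (61 + 65 = 126) plus the double crossovers (9).
RF(v–f) = (126 + 9) / 789 = 135/789 = 0.1711 → 17.1 cM.

17.1 cM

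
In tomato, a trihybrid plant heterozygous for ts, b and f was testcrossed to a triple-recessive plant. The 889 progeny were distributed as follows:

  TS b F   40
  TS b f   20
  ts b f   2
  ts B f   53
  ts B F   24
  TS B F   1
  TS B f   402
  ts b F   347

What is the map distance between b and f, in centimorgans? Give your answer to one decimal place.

The two most frequent reciprocal classes, TS B f and ts b F, are the parental types, so the F1 was TS B f / ts b F.
The two rarest classes, TS B F and ts b f, are the double crossovers. Comparing them with the parentals, only the f allele has switched, so f is the middle locus and the order is b – f – ts.
Crossovers in the b–f interval produce the single-crossover classes TS b f and ts B F (20 + 24 = 44) plus the double crossovers (3).
RF(b–f) = (44 + 3) / 889 = 47/889 = 0.0529 → 5.3 centimorgans.

5.3 centimorgans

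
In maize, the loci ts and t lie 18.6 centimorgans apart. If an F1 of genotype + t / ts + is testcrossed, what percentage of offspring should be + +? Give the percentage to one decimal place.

9.3%

A map distance of 18.6 centimorgans corresponds to a recombination frequency of 0.186.
The F1 is + t / ts +, so + + is a recombinant gamete class with expected frequency r/2 = 0.186/2 = 0.0930.
That is 0.0930 = 9.3% of the progeny.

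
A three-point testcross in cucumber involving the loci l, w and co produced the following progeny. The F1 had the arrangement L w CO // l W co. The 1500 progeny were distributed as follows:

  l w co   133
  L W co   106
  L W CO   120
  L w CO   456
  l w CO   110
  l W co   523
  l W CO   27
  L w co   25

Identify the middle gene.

co

The two rarest classes, L w co and l W CO, are the double crossovers. Comparing them with the parentals, only the co allele has switched, so co is the middle locus and the order is w – co – l.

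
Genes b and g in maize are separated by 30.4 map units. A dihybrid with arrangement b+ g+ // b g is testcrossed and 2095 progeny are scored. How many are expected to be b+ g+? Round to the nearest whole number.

729

A map distance of 30.4 map units corresponds to a recombination frequency of 0.304.
The F1 is b+ g+ / b g, so b+ g+ is a parental gamete class with expected frequency (1 − r)/2 = 0.696/2 = 0.3480.
Expected number = 0.3480 × 2095 = 729.06 ≈ 729.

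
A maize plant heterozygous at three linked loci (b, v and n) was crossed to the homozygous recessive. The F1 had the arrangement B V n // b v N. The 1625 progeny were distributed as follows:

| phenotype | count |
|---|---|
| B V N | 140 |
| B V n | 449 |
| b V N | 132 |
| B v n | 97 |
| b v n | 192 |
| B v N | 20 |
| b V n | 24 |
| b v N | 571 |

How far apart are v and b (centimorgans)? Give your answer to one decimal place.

16.8 centimorgans

The two rarest classes, b V n and B v N, are the double crossovers. Comparing them with the parentals, only the b allele has switched, so b is the middle locus and the order is v – b – n.
Crossovers in the v–b interval produce the single-crossover classes B v n and b V N (97 + 132 = 229) plus the double crossovers (44).
RF(v–b) = (229 + 44) / 1625 = 273/1625 = 0.1680 → 16.8 centimorgans.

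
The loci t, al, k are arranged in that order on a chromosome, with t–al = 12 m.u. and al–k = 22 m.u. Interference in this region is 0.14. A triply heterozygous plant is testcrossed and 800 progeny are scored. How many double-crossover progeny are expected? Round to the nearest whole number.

Map distances give recombination frequencies of 0.120 and 0.220 for the two intervals.
With interference 0.14 (so coincidence = 0.86), expected double-crossover frequency = 0.120 × 0.220 × 0.86 = 0.02270.
Expected number = 0.02270 × 800 = 18.16 ≈ 18.

18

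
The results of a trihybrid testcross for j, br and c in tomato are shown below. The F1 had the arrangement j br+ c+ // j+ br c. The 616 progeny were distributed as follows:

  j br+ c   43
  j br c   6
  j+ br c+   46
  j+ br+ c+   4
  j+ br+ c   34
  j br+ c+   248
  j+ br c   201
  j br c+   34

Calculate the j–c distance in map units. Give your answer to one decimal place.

16.1 map units

The two rarest classes, j+ br+ c+ and j br c, are the double crossovers. Comparing them with the parentals, only the j allele has switched, so j is the middle locus and the order is c – j – br.
Crossovers in the c–j interval produce the single-crossover classes j br+ c and j+ br c+ (43 + 46 = 89) plus the double crossovers (10).
RF(c–j) = (89 + 10) / 616 = 99/616 = 0.1607 → 16.1 map units.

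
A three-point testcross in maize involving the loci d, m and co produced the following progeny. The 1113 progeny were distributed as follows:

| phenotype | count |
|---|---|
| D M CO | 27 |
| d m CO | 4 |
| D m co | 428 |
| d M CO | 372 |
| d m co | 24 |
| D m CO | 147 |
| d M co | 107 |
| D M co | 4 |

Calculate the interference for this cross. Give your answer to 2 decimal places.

The two most frequent reciprocal classes, d M CO and D m co, are the parental types, so the F1 was d M CO / D m co.
The two rarest classes, d m CO and D M co, are the double crossovers. Comparing them with the parentals, only the m allele has switched, so m is the middle locus and the order is co – m – d.
co–m: (254 + 8)/1113 = 0.2354; m–d: (51 + 8)/1113 = 0.0530.
Expected DCO frequency = 0.2354 × 0.0530 ≈ 0.01248; observed = 8/1113 ≈ 0.00719.
Coefficient of coincidence = 0.00719/0.01248 ≈ 0.58; interference = 1 − 0.58 = 0.42.

0.42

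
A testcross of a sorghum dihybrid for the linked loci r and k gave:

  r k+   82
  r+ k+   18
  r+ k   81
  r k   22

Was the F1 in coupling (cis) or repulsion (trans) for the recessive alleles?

trans

The two most frequent classes are r+ k (81) and r k+ (82); these are the parental (non-recombinant) types.
So the F1 carried r+ k on one chromosome and r k+ on the other — the recessive alleles are on opposite chromosomes (trans / repulsion).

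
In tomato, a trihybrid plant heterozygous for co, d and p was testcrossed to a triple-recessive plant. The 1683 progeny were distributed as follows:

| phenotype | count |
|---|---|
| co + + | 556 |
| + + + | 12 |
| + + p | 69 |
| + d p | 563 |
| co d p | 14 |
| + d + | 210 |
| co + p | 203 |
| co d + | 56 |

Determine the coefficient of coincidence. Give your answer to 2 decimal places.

0.66

The two most frequent reciprocal classes, co + + and + d p, are the parental types, so the F1 was co + + / + d p.
The two rarest classes, + + + and co d p, are the double crossovers. Comparing them with the parentals, only the co allele has switched, so co is the middle locus and the order is d – co – p.
d–co: (125 + 26)/1683 = 0.0897; co–p: (413 + 26)/1683 = 0.2608.
Expected DCO frequency = 0.0897 × 0.2608 ≈ 0.02339; observed = 26/1683 ≈ 0.01545.
Coefficient of coincidence = 0.01545/0.02339 ≈ 0.66.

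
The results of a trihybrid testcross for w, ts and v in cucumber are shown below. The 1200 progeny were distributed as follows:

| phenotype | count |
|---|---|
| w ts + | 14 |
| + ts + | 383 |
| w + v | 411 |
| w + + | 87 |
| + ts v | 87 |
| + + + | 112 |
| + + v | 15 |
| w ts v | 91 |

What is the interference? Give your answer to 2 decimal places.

The two most frequent reciprocal classes, + ts + and w + v, are the parental types, so the F1 was + ts + / w + v.
The two rarest classes, w ts + and + + v, are the double crossovers. Comparing them with the parentals, only the w allele has switched, so w is the middle locus and the order is v – w – ts.
v–w: (174 + 29)/1200 = 0.1692; w–ts: (203 + 29)/1200 = 0.1933.
Expected DCO frequency = 0.1692 × 0.1933 ≈ 0.03271; observed = 29/1200 ≈ 0.02417.
Coefficient of coincidence = 0.02417/0.03271 ≈ 0.74; interference = 1 − 0.74 = 0.26.

0.26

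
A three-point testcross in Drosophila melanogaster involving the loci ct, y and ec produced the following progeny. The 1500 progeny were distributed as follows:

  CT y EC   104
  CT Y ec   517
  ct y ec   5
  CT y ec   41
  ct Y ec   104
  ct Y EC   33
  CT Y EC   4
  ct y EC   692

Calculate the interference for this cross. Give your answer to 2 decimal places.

0.25

The two most frequent reciprocal classes, ct y EC and CT Y ec, are the parental types, so the F1 was ct y EC / CT Y ec.
The two rarest classes, ct y ec and CT Y EC, are the double crossovers. Comparing them with the parentals, only the ec allele has switched, so ec is the middle locus and the order is y – ec – ct.
y–ec: (74 + 9)/1500 = 0.0553; ec–ct: (208 + 9)/1500 = 0.1447.
Expected DCO frequency = 0.0553 × 0.1447 ≈ 0.00800; observed = 9/1500 ≈ 0.00600.
Coefficient of coincidence = 0.00600/0.00800 ≈ 0.75; interference = 1 − 0.75 = 0.25.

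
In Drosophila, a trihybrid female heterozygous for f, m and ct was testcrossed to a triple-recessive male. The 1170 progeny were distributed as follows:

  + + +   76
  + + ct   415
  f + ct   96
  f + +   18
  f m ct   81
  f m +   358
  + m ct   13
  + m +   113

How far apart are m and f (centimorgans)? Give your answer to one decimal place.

20.5 centimorgans

The two most frequent reciprocal classes, + + ct and f m +, are the parental types, so the F1 was + + ct / f m +.
The two rarest classes, + m ct and f + +, are the double crossovers. Comparing them with the parentals, only the m allele has switched, so m is the middle locus and the order is f – m – ct.
Crossovers in the f–m interval produce the single-crossover classes f + ct and + m + (96 + 113 = 209) plus the double crossovers (31).
RF(f–m) = (209 + 31) / 1170 = 240/1170 = 0.2051 → 20.5 centimorgans.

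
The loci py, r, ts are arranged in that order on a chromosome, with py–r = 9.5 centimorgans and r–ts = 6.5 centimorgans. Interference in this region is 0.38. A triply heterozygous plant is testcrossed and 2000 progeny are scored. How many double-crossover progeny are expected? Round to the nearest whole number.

Map distances give recombination frequencies of 0.095 and 0.065 for the two intervals.
With interference 0.38 (so coincidence = 0.62), expected double-crossover frequency = 0.095 × 0.065 × 0.62 = 0.00383.
Expected number = 0.00383 × 2000 = 7.66 ≈ 8.

8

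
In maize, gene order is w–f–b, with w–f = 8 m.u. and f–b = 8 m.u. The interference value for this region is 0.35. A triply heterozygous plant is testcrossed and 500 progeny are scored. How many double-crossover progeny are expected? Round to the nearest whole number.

Map distances give recombination frequencies of 0.080 and 0.080 for the two intervals.
With interference 0.35 (so coincidence = 0.65), expected double-crossover frequency = 0.080 × 0.080 × 0.65 = 0.00416.
Expected number = 0.00416 × 500 = 2.08 ≈ 2.

2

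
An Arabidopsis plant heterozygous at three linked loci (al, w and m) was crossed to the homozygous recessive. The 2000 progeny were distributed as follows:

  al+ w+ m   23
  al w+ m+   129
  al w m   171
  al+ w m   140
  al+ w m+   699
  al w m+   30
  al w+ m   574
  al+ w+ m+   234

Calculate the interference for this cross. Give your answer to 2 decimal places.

The two most frequent reciprocal classes, al+ w m+ and al w+ m, are the parental types, so the F1 was al+ w m+ / al w+ m.
The two rarest classes, al w m+ and al+ w+ m, are the double crossovers. Comparing them with the parentals, only the al allele has switched, so al is the middle locus and the order is m – al – w.
m–al: (269 + 53)/2000 = 0.1610; al–w: (405 + 53)/2000 = 0.2290.
Expected DCO frequency = 0.1610 × 0.2290 ≈ 0.03687; observed = 53/2000 ≈ 0.02650.
Coefficient of coincidence = 0.02650/0.03687 ≈ 0.72; interference = 1 − 0.72 = 0.28.

0.28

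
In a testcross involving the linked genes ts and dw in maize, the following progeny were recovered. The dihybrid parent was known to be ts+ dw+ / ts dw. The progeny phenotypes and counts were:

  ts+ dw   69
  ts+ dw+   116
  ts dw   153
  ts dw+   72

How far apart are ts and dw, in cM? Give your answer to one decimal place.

The recombinant classes are ts+ dw and ts dw+: 69 + 72 = 141.
Recombination frequency = 141/410 = 0.3439 ≈ 34.4%, i.e. 34.4 cM.

34.4 cM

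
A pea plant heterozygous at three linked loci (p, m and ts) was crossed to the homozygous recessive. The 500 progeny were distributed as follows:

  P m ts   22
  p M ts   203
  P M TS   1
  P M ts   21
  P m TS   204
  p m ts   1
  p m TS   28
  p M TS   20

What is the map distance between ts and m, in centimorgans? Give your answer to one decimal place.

8.8 centimorgans

The two most frequent reciprocal classes, P m TS and p M ts, are the parental types, so the F1 was P m TS / p M ts.
The two rarest classes, P M TS and p m ts, are the double crossovers. Comparing them with the parentals, only the m allele has switched, so m is the middle locus and the order is p – m – ts.
Crossovers in the m–ts interval produce the single-crossover classes P m ts and p M TS (22 + 20 = 42) plus the double crossovers (2).
RF(m–ts) = (42 + 2) / 500 = 44/500 = 0.0880 → 8.8 centimorgans.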